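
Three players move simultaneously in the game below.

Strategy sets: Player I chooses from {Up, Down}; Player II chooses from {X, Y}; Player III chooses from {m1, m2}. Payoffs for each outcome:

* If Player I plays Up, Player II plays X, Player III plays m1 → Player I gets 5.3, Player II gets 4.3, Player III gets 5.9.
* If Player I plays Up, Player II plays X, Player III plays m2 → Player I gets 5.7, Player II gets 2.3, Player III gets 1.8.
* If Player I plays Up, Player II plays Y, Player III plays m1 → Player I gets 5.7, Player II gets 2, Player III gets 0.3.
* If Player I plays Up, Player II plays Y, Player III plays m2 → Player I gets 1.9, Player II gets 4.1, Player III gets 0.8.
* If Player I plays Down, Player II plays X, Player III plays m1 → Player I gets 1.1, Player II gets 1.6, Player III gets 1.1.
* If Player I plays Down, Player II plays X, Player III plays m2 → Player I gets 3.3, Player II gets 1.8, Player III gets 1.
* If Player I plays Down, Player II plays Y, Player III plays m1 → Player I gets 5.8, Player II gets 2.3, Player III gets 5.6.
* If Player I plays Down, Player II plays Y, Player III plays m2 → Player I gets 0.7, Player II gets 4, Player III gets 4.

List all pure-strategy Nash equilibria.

(Up, X, m1); (Up, Y, m2); (Down, Y, m1)

Player I against (X, m1): payoffs 5.3, 1.1 → best response Up.
Player I against (X, m2): payoffs 5.7, 3.3 → best response Up.
Player I against (Y, m1): payoffs 5.7, 5.8 → best response Down.
Player I against (Y, m2): payoffs 1.9, 0.7 → best response Up.
Player II against (Up, m1): payoffs 4.3, 2 → best response X.
Player II against (Up, m2): payoffs 2.3, 4.1 → best response Y.
Player II against (Down, m1): payoffs 1.6, 2.3 → best response Y.
Player II against (Down, m2): payoffs 1.8, 4 → best response Y.
Player III against (Up, X): payoffs 5.9, 1.8 → best response m1.
Player III against (Up, Y): payoffs 0.3, 0.8 → best response m2.
Player III against (Down, X): payoffs 1.1, 1 → best response m1.
Player III against (Down, Y): payoffs 5.6, 4 → best response m1.
Mutual best responses: (Up, X, m1); (Up, Y, m2); (Down, Y, m1).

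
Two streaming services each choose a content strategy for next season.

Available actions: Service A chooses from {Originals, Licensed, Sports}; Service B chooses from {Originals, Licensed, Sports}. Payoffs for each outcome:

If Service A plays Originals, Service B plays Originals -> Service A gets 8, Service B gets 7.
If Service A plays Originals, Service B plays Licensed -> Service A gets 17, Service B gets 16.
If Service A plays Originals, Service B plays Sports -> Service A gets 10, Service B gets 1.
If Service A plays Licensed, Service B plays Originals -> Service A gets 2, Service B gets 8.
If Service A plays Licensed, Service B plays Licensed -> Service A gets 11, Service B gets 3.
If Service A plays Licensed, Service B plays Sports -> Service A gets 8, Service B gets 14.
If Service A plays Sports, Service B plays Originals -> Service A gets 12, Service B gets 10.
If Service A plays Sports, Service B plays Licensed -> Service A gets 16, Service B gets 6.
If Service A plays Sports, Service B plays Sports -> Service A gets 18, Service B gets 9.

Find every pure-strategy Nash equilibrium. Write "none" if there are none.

Check each profile: it is a Nash equilibrium iff no player can strictly gain by switching unilaterally.
(Originals, Originals): Service A can switch to Sports (8 → 12). Not NE.
(Originals, Licensed): Service A gets 17, best alternative 16; Service B gets 16, best alternative 7. No profitable deviation — NE.
(Originals, Sports): Service A can switch to Sports (10 → 18). Not NE.
(Licensed, Originals): Service A can switch to Originals (2 → 8). Not NE.
(Licensed, Licensed): Service A can switch to Originals (11 → 17). Not NE.
(Licensed, Sports): Service A can switch to Originals (8 → 10). Not NE.
(Sports, Originals): Service A gets 12, best alternative 8; Service B gets 10, best alternative 9. No profitable deviation — NE.
(Sports, Licensed): Service A can switch to Originals (16 → 17). Not NE.
(Sports, Sports): Service B can switch to Originals (9 → 10). Not NE.

Pure-strategy Nash equilibria: (Originals, Licensed), (Sports, Originals)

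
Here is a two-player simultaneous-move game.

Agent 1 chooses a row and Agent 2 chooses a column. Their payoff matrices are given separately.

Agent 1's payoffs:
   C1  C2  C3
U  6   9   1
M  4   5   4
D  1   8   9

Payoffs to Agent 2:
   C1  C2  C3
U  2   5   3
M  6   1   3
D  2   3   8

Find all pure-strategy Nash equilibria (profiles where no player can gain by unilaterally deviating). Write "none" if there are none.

(U, C2); (D, C3)

Mark each player's best response to every combination of opponents' strategies; a profile where every player is best-responding is a pure Nash equilibrium.
Agent 1 against C1: payoffs 6, 4, 1 → best response U.
Agent 1 against C2: payoffs 9, 5, 8 → best response U.
Agent 1 against C3: payoffs 1, 4, 9 → best response D.
Agent 2 against U: payoffs 2, 5, 3 → best response C2.
Agent 2 against M: payoffs 6, 1, 3 → best response C1.
Agent 2 against D: payoffs 2, 3, 8 → best response C3.
Mutual best responses: (U, C2); (D, C3).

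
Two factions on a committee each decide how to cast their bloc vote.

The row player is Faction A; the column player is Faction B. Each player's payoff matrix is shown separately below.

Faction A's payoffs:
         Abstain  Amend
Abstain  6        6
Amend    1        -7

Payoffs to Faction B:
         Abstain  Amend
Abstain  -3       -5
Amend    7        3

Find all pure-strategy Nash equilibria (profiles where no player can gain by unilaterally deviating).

(Abstain, Abstain): Faction A gets 6, best alternative 1; Faction B gets -3, best alternative -5. No profitable deviation — NE.
(Abstain, Amend): Faction B can switch to Abstain (-5 → -3). Not NE.
(Amend, Abstain): Faction A can switch to Abstain (1 → 6). Not NE.
(Amend, Amend): Faction A can switch to Abstain (-7 → 6). Not NE.

(Abstain, Abstain)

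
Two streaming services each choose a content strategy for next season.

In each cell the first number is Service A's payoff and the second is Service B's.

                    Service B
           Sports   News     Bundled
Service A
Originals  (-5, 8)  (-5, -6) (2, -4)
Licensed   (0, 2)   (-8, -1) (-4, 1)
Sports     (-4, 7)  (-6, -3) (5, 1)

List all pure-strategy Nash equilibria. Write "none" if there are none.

Service A against Sports: payoffs -5, 0, -4 → best response Licensed.
Service A against News: payoffs -5, -8, -6 → best response Originals.
Service A against Bundled: payoffs 2, -4, 5 → best response Sports.
Service B against Originals: payoffs 8, -6, -4 → best response Sports.
Service B against Licensed: payoffs 2, -1, 1 → best response Sports.
Service B against Sports: payoffs 7, -3, 1 → best response Sports.
Mutual best responses: (Licensed, Sports).

The unique pure-strategy Nash equilibrium is (Licensed, Sports).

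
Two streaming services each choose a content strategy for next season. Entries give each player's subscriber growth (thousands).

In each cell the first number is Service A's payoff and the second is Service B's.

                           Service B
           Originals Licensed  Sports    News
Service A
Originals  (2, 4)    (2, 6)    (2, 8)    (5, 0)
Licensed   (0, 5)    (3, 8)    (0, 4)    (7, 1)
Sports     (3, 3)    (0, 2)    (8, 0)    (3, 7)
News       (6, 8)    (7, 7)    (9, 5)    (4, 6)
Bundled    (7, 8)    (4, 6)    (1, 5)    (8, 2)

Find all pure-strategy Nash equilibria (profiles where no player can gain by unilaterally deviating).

Mark each player's best response to every combination of opponents' strategies; a profile where every player is best-responding is a pure Nash equilibrium.
Service A against Originals: payoffs 2, 0, 3, 6, 7 → best response Bundled.
Service A against Licensed: payoffs 2, 3, 0, 7, 4 → best response News.
Service A against Sports: payoffs 2, 0, 8, 9, 1 → best response News.
Service A against News: payoffs 5, 7, 3, 4, 8 → best response Bundled.
Service B against Originals: payoffs 4, 6, 8, 0 → best response Sports.
Service B against Licensed: payoffs 5, 8, 4, 1 → best response Licensed.
Service B against Sports: payoffs 3, 2, 0, 7 → best response News.
Service B against News: payoffs 8, 7, 5, 6 → best response Originals.
Service B against Bundled: payoffs 8, 6, 5, 2 → best response Originals.
Mutual best responses: (Bundled, Originals).

(Bundled, Originals)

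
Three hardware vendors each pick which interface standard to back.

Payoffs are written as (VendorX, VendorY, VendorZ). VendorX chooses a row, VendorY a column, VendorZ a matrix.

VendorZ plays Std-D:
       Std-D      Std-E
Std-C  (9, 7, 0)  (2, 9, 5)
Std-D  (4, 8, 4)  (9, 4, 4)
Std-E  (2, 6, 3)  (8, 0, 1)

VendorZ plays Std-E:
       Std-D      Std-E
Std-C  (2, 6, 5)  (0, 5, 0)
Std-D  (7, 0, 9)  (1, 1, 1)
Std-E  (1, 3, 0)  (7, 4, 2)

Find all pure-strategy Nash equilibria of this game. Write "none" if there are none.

VendorX against (Std-D, Std-D): payoffs 9, 4, 2 → best response Std-C.
VendorX against (Std-D, Std-E): payoffs 2, 7, 1 → best response Std-D.
VendorX against (Std-E, Std-D): payoffs 2, 9, 8 → best response Std-D.
VendorX against (Std-E, Std-E): payoffs 0, 1, 7 → best response Std-E.
VendorY against (Std-C, Std-D): payoffs 7, 9 → best response Std-E.
VendorY against (Std-C, Std-E): payoffs 6, 5 → best response Std-D.
VendorY against (Std-D, Std-D): payoffs 8, 4 → best response Std-D.
VendorY against (Std-D, Std-E): payoffs 0, 1 → best response Std-E.
VendorY against (Std-E, Std-D): payoffs 6, 0 → best response Std-D.
VendorY against (Std-E, Std-E): payoffs 3, 4 → best response Std-E.
VendorZ against (Std-C, Std-D): payoffs 0, 5 → best response Std-E.
VendorZ against (Std-C, Std-E): payoffs 5, 0 → best response Std-D.
VendorZ against (Std-D, Std-D): payoffs 4, 9 → best response Std-E.
VendorZ against (Std-D, Std-E): payoffs 4, 1 → best response Std-D.
VendorZ against (Std-E, Std-D): payoffs 3, 0 → best response Std-D.
VendorZ against (Std-E, Std-E): payoffs 1, 2 → best response Std-E.
Mutual best responses: (Std-E, Std-E, Std-E).

(Std-E, Std-E, Std-E)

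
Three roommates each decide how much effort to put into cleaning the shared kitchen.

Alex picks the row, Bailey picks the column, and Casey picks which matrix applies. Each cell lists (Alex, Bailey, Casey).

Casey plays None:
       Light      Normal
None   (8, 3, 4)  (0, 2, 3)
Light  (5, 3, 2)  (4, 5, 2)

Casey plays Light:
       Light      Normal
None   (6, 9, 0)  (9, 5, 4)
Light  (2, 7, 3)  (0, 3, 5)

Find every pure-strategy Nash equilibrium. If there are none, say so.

(None, Light, None)

(None, Light, None): Alex gets 8, best alternative 5; Bailey gets 3, best alternative 2; Casey gets 4, best alternative 0. No profitable deviation — NE.
(None, Light, Light): Casey can switch to None (0 → 4). Not NE.
(None, Normal, None): Alex can switch to Light (0 → 4). Not NE.
(None, Normal, Light): Bailey can switch to Light (5 → 9). Not NE.
(Light, Light, None): Alex can switch to None (5 → 8). Not NE.
(Light, Light, Light): Alex can switch to None (2 → 6). Not NE.
(Light, Normal, None): Casey can switch to Light (2 → 5). Not NE.
(The remaining 1 profile has a profitable deviation by the same check.)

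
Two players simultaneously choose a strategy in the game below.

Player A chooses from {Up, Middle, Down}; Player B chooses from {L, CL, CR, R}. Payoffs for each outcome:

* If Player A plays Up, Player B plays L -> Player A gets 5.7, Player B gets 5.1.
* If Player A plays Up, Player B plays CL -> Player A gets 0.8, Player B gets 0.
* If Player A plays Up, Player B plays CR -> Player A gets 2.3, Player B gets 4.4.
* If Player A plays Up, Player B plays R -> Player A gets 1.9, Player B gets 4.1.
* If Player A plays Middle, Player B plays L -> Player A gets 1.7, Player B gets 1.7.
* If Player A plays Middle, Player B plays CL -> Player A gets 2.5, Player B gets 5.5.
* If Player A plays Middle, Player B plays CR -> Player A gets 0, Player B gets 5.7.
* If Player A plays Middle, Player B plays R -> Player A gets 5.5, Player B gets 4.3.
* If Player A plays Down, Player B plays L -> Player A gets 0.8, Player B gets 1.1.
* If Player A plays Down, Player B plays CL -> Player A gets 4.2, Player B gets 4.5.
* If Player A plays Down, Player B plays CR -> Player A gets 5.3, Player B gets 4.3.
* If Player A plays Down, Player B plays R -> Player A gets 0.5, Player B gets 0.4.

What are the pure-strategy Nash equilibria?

Pure-strategy Nash equilibria: (Up, L); (Down, CL)

Check each profile: it is a Nash equilibrium iff no player can strictly gain by switching unilaterally.
(Up, L): Player A gets 5.7, best alternative 1.7; Player B gets 5.1, best alternative 4.4. No profitable deviation — NE.
(Up, CL): Player A can switch to Middle (0.8 → 2.5). Not NE.
(Up, CR): Player A can switch to Down (2.3 → 5.3). Not NE.
(Up, R): Player A can switch to Middle (1.9 → 5.5). Not NE.
(Middle, L): Player A can switch to Up (1.7 → 5.7). Not NE.
(Middle, CL): Player A can switch to Down (2.5 → 4.2). Not NE.
(Middle, CR): Player A can switch to Up (0 → 2.3). Not NE.
(Middle, R): Player B can switch to CL (4.3 → 5.5). Not NE.
(Down, L): Player A can switch to Up (0.8 → 5.7). Not NE.
(Down, CL): Player A gets 4.2, best alternative 2.5; Player B gets 4.5, best alternative 4.3. No profitable deviation — NE.
(Down, CR): Player B can switch to CL (4.3 → 4.5). Not NE.
(Down, R): Player A can switch to Up (0.5 → 1.9). Not NE.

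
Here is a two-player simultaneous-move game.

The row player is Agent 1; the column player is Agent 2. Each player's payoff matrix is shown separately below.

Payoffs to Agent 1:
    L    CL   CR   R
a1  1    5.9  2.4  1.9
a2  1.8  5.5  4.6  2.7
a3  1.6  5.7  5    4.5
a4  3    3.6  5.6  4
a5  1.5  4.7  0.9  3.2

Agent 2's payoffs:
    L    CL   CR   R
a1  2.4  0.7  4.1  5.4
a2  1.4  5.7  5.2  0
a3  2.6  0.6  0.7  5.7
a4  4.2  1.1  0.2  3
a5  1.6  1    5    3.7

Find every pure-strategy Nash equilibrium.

Agent 1 against L: payoffs 1, 1.8, 1.6, 3, 1.5 → best response a4.
Agent 1 against CL: payoffs 5.9, 5.5, 5.7, 3.6, 4.7 → best response a1.
Agent 1 against CR: payoffs 2.4, 4.6, 5, 5.6, 0.9 → best response a4.
Agent 1 against R: payoffs 1.9, 2.7, 4.5, 4, 3.2 → best response a3.
Agent 2 against a1: payoffs 2.4, 0.7, 4.1, 5.4 → best response R.
Agent 2 against a2: payoffs 1.4, 5.7, 5.2, 0 → best response CL.
Agent 2 against a3: payoffs 2.6, 0.6, 0.7, 5.7 → best response R.
Agent 2 against a4: payoffs 4.2, 1.1, 0.2, 3 → best response L.
Agent 2 against a5: payoffs 1.6, 1, 5, 3.7 → best response CR.
Mutual best responses: (a3, R); (a4, L).

(a3, R), (a4, L)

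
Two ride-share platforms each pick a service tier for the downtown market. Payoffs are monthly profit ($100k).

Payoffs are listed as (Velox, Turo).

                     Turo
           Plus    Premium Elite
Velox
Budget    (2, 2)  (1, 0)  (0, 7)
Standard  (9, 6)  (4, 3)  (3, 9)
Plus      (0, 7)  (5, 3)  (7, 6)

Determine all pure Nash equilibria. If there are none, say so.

Mark each player's best response to every combination of opponents' strategies; a profile where every player is best-responding is a pure Nash equilibrium.
Velox against Plus: payoffs 2, 9, 0 → best response Standard.
Velox against Premium: payoffs 1, 4, 5 → best response Plus.
Velox against Elite: payoffs 0, 3, 7 → best response Plus.
Turo against Budget: payoffs 2, 0, 7 → best response Elite.
Turo against Standard: payoffs 6, 3, 9 → best response Elite.
Turo against Plus: payoffs 7, 3, 6 → best response Plus.
No profile is a mutual best response for all players.

none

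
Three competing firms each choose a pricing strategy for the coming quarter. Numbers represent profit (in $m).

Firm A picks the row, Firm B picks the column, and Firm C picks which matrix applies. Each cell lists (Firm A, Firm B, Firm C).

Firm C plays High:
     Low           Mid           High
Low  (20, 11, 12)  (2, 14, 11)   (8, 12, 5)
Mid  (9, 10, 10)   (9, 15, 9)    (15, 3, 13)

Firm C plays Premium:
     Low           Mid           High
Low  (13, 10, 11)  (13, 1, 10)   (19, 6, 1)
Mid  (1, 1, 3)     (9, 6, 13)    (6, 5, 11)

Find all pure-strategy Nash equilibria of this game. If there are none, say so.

Firm A against (Low, High): payoffs 20, 9 → best response Low.
Firm A against (Low, Premium): payoffs 13, 1 → best response Low.
Firm A against (Mid, High): payoffs 2, 9 → best response Mid.
Firm A against (Mid, Premium): payoffs 13, 9 → best response Low.
Firm A against (High, High): payoffs 8, 15 → best response Mid.
Firm A against (High, Premium): payoffs 19, 6 → best response Low.
Firm B against (Low, High): payoffs 11, 14, 12 → best response Mid.
Firm B against (Low, Premium): payoffs 10, 1, 6 → best response Low.
Firm B against (Mid, High): payoffs 10, 15, 3 → best response Mid.
Firm B against (Mid, Premium): payoffs 1, 6, 5 → best response Mid.
Firm C against (Low, Low): payoffs 12, 11 → best response High.
Firm C against (Low, Mid): payoffs 11, 10 → best response High.
Firm C against (Low, High): payoffs 5, 1 → best response High.
Firm C against (Mid, Low): payoffs 10, 3 → best response High.
Firm C against (Mid, Mid): payoffs 9, 13 → best response Premium.
Firm C against (Mid, High): payoffs 13, 11 → best response High.
No profile is a mutual best response for all players.

There is no pure-strategy Nash equilibrium.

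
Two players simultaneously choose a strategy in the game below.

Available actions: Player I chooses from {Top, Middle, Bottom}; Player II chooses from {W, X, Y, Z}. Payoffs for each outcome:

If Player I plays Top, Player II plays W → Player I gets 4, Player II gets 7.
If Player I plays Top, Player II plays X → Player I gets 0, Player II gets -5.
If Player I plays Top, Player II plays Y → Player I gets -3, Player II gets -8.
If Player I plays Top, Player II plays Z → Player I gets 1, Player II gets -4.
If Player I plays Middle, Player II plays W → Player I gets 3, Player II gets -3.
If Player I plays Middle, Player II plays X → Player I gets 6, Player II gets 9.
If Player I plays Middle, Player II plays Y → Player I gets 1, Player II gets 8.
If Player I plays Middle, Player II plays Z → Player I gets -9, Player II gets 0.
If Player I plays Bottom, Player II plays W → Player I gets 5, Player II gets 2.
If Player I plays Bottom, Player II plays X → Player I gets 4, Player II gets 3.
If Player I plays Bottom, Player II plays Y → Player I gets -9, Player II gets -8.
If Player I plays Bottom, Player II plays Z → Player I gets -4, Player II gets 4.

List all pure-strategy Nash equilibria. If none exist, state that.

(Middle, X)

Player I against W: payoffs 4, 3, 5 → best response Bottom.
Player I against X: payoffs 0, 6, 4 → best response Middle.
Player I against Y: payoffs -3, 1, -9 → best response Middle.
Player I against Z: payoffs 1, -9, -4 → best response Top.
Player II against Top: payoffs 7, -5, -8, -4 → best response W.
Player II against Middle: payoffs -3, 9, 8, 0 → best response X.
Player II against Bottom: payoffs 2, 3, -8, 4 → best response Z.
Mutual best responses: (Middle, X).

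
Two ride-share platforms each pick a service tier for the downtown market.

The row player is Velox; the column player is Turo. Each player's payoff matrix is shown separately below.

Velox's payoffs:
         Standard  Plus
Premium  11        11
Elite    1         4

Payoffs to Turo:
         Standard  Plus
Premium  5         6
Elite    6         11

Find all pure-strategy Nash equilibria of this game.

Velox against Standard: payoffs 11, 1 → best response Premium.
Velox against Plus: payoffs 11, 4 → best response Premium.
Turo against Premium: payoffs 5, 6 → best response Plus.
Turo against Elite: payoffs 6, 11 → best response Plus.
Mutual best responses: (Premium, Plus).

The unique pure-strategy Nash equilibrium is (Premium, Plus).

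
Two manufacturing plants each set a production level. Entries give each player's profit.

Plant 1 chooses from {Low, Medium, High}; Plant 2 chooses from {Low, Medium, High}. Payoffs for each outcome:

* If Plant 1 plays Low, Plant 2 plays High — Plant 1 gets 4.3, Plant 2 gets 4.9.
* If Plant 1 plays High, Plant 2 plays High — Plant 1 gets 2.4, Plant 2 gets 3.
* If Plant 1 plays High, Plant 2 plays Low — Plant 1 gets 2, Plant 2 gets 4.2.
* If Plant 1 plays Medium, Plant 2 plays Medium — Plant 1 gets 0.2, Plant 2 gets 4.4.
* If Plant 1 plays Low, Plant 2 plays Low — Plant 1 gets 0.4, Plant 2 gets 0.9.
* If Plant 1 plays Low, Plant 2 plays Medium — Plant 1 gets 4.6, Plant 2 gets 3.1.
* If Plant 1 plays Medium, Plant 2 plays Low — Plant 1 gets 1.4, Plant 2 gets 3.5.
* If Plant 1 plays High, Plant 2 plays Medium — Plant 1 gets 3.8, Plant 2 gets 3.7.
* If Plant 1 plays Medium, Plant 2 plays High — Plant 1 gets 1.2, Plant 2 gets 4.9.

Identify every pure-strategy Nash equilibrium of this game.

(Low, Low): Plant 1 can switch to Medium (0.4 → 1.4). Not NE.
(Low, Medium): Plant 2 can switch to High (3.1 → 4.9). Not NE.
(Low, High): Plant 1 gets 4.3, best alternative 2.4; Plant 2 gets 4.9, best alternative 3.1. No profitable deviation — NE.
(Medium, Low): Plant 1 can switch to High (1.4 → 2). Not NE.
(Medium, Medium): Plant 1 can switch to Low (0.2 → 4.6). Not NE.
(Medium, High): Plant 1 can switch to Low (1.2 → 4.3). Not NE.
(High, Low): Plant 1 gets 2, best alternative 1.4; Plant 2 gets 4.2, best alternative 3.7. No profitable deviation — NE.
(High, Medium): Plant 1 can switch to Low (3.8 → 4.6). Not NE.
(High, High): Plant 1 can switch to Low (2.4 → 4.3). Not NE.

(Low, High) and (High, Low)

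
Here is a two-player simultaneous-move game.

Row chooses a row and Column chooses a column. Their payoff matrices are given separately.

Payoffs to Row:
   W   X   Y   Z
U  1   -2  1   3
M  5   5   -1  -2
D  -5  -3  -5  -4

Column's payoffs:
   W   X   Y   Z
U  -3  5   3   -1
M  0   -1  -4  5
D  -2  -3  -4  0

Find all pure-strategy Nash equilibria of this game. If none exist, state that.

For each player, find the best response to each opponent profile; mutual best responses are the pure NE.
Row against W: payoffs 1, 5, -5 → best response M.
Row against X: payoffs -2, 5, -3 → best response M.
Row against Y: payoffs 1, -1, -5 → best response U.
Row against Z: payoffs 3, -2, -4 → best response U.
Column against U: payoffs -3, 5, 3, -1 → best response X.
Column against M: payoffs 0, -1, -4, 5 → best response Z.
Column against D: payoffs -2, -3, -4, 0 → best response Z.
No profile is a mutual best response for all players.

No pure-strategy Nash equilibrium.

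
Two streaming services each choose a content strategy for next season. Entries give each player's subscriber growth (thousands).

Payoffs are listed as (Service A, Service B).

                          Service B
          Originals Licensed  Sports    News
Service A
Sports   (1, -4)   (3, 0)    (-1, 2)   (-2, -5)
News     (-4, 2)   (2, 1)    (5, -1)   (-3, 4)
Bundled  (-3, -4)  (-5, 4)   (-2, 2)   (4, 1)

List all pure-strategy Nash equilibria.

Mark each player's best response to every combination of opponents' strategies; a profile where every player is best-responding is a pure Nash equilibrium.
Service A against Originals: payoffs 1, -4, -3 → best response Sports.
Service A against Licensed: payoffs 3, 2, -5 → best response Sports.
Service A against Sports: payoffs -1, 5, -2 → best response News.
Service A against News: payoffs -2, -3, 4 → best response Bundled.
Service B against Sports: payoffs -4, 0, 2, -5 → best response Sports.
Service B against News: payoffs 2, 1, -1, 4 → best response News.
Service B against Bundled: payoffs -4, 4, 2, 1 → best response Licensed.
No profile is a mutual best response for all players.

There is no pure-strategy Nash equilibrium.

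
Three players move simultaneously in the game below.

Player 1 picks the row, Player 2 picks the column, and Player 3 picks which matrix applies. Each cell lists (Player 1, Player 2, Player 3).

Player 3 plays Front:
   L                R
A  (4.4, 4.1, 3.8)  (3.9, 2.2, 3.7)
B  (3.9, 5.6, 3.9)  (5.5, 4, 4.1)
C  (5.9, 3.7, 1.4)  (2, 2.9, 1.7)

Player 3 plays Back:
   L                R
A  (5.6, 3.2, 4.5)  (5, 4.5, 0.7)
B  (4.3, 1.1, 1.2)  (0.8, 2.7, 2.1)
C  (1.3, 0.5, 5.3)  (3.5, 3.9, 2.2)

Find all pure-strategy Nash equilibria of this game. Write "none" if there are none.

No pure-strategy Nash equilibrium.

For each player, find the best response to each opponent profile; mutual best responses are the pure NE.
Player 1 against (L, Front): payoffs 4.4, 3.9, 5.9 → best response C.
Player 1 against (L, Back): payoffs 5.6, 4.3, 1.3 → best response A.
Player 1 against (R, Front): payoffs 3.9, 5.5, 2 → best response B.
Player 1 against (R, Back): payoffs 5, 0.8, 3.5 → best response A.
Player 2 against (A, Front): payoffs 4.1, 2.2 → best response L.
Player 2 against (A, Back): payoffs 3.2, 4.5 → best response R.
Player 2 against (B, Front): payoffs 5.6, 4 → best response L.
Player 2 against (B, Back): payoffs 1.1, 2.7 → best response R.
Player 2 against (C, Front): payoffs 3.7, 2.9 → best response L.
Player 2 against (C, Back): payoffs 0.5, 3.9 → best response R.
Player 3 against (A, L): payoffs 3.8, 4.5 → best response Back.
Player 3 against (A, R): payoffs 3.7, 0.7 → best response Front.
Player 3 against (B, L): payoffs 3.9, 1.2 → best response Front.
Player 3 against (B, R): payoffs 4.1, 2.1 → best response Front.
Player 3 against (C, L): payoffs 1.4, 5.3 → best response Back.
Player 3 against (C, R): payoffs 1.7, 2.2 → best response Back.
No profile is a mutual best response for all players.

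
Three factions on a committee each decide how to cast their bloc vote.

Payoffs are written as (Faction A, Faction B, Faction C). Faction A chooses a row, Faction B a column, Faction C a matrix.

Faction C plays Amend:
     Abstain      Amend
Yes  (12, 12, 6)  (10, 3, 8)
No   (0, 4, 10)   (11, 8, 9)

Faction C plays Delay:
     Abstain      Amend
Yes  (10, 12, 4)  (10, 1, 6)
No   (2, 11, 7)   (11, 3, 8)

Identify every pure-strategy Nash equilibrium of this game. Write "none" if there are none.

(Yes, Abstain, Amend), (No, Amend, Amend)

For each player, find the best response to each opponent profile; mutual best responses are the pure NE.
Faction A against (Abstain, Amend): payoffs 12, 0 → best response Yes.
Faction A against (Abstain, Delay): payoffs 10, 2 → best response Yes.
Faction A against (Amend, Amend): payoffs 10, 11 → best response No.
Faction A against (Amend, Delay): payoffs 10, 11 → best response No.
Faction B against (Yes, Amend): payoffs 12, 3 → best response Abstain.
Faction B against (Yes, Delay): payoffs 12, 1 → best response Abstain.
Faction B against (No, Amend): payoffs 4, 8 → best response Amend.
Faction B against (No, Delay): payoffs 11, 3 → best response Abstain.
Faction C against (Yes, Abstain): payoffs 6, 4 → best response Amend.
Faction C against (Yes, Amend): payoffs 8, 6 → best response Amend.
Faction C against (No, Abstain): payoffs 10, 7 → best response Amend.
Faction C against (No, Amend): payoffs 9, 8 → best response Amend.
Mutual best responses: (Yes, Abstain, Amend); (No, Amend, Amend).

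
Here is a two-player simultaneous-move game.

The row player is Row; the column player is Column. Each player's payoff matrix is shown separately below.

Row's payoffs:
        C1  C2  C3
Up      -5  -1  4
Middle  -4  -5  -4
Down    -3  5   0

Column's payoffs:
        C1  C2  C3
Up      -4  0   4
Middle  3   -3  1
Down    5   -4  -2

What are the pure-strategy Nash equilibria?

The pure Nash equilibria are (Up, C3); (Down, C1).

For each player, find the best response to each opponent profile; mutual best responses are the pure NE.
Row against C1: payoffs -5, -4, -3 → best response Down.
Row against C2: payoffs -1, -5, 5 → best response Down.
Row against C3: payoffs 4, -4, 0 → best response Up.
Column against Up: payoffs -4, 0, 4 → best response C3.
Column against Middle: payoffs 3, -3, 1 → best response C1.
Column against Down: payoffs 5, -4, -2 → best response C1.
Mutual best responses: (Up, C3); (Down, C1).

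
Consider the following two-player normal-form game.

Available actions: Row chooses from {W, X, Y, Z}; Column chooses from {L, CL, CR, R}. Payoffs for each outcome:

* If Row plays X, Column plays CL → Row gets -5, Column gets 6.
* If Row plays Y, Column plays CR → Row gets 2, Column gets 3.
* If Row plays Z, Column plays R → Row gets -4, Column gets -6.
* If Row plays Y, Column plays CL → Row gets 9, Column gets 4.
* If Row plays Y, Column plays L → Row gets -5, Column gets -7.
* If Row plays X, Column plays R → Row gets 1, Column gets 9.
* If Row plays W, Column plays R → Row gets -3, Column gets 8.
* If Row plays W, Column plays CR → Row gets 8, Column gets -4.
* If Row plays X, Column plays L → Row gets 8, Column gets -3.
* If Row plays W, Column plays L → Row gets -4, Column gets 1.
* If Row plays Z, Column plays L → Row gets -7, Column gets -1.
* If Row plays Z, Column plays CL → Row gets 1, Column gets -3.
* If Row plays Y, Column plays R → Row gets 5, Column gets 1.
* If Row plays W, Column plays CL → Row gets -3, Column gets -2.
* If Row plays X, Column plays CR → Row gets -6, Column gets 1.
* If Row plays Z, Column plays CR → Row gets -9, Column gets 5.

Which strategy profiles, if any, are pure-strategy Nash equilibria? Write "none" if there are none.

(Y, CL)

Check each profile: it is a Nash equilibrium iff no player can strictly gain by switching unilaterally.
(W, L): Row can switch to X (-4 → 8). Not NE.
(W, CL): Row can switch to Y (-3 → 9). Not NE.
(W, CR): Column can switch to L (-4 → 1). Not NE.
(W, R): Row can switch to X (-3 → 1). Not NE.
(X, L): Column can switch to CL (-3 → 6). Not NE.
(X, CL): Row can switch to W (-5 → -3). Not NE.
(X, CR): Row can switch to W (-6 → 8). Not NE.
(X, R): Row can switch to Y (1 → 5). Not NE.
(Y, L): Row can switch to W (-5 → -4). Not NE.
(Y, CL): Row gets 9, best alternative 1; Column gets 4, best alternative 3. No profitable deviation — NE.
(Y, CR): Row can switch to W (2 → 8). Not NE.
(Y, R): Column can switch to CL (1 → 4). Not NE.
(Z, L): Row can switch to W (-7 → -4). Not NE.
(The remaining 3 profiles each have a profitable deviation by the same check.)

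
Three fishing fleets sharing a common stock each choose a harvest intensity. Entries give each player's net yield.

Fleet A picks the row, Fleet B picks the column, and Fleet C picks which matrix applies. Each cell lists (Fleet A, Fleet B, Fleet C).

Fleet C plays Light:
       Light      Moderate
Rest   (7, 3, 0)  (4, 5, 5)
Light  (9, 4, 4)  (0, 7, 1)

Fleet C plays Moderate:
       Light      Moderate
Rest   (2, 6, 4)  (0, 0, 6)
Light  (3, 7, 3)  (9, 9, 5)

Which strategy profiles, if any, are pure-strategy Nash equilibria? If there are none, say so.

(Light, Moderate, Moderate)

Mark each player's best response to every combination of opponents' strategies; a profile where every player is best-responding is a pure Nash equilibrium.
Fleet A against (Light, Light): payoffs 7, 9 → best response Light.
Fleet A against (Light, Moderate): payoffs 2, 3 → best response Light.
Fleet A against (Moderate, Light): payoffs 4, 0 → best response Rest.
Fleet A against (Moderate, Moderate): payoffs 0, 9 → best response Light.
Fleet B against (Rest, Light): payoffs 3, 5 → best response Moderate.
Fleet B against (Rest, Moderate): payoffs 6, 0 → best response Light.
Fleet B against (Light, Light): payoffs 4, 7 → best response Moderate.
Fleet B against (Light, Moderate): payoffs 7, 9 → best response Moderate.
Fleet C against (Rest, Light): payoffs 0, 4 → best response Moderate.
Fleet C against (Rest, Moderate): payoffs 5, 6 → best response Moderate.
Fleet C against (Light, Light): payoffs 4, 3 → best response Light.
Fleet C against (Light, Moderate): payoffs 1, 5 → best response Moderate.
Mutual best responses: (Light, Moderate, Moderate).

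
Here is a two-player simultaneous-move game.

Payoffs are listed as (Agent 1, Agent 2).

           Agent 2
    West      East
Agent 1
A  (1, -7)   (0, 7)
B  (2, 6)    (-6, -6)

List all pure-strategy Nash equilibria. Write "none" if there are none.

(A, East) and (B, West)

Agent 1 against West: payoffs 1, 2 → best response B.
Agent 1 against East: payoffs 0, -6 → best response A.
Agent 2 against A: payoffs -7, 7 → best response East.
Agent 2 against B: payoffs 6, -6 → best response West.
Mutual best responses: (A, East); (B, West).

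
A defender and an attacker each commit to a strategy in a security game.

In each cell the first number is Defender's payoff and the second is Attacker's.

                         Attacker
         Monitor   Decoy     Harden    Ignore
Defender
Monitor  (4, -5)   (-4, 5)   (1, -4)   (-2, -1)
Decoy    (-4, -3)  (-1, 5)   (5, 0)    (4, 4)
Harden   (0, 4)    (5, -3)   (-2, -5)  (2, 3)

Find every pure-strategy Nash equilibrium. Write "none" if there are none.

none

Defender against Monitor: payoffs 4, -4, 0 → best response Monitor.
Defender against Decoy: payoffs -4, -1, 5 → best response Harden.
Defender against Harden: payoffs 1, 5, -2 → best response Decoy.
Defender against Ignore: payoffs -2, 4, 2 → best response Decoy.
Attacker against Monitor: payoffs -5, 5, -4, -1 → best response Decoy.
Attacker against Decoy: payoffs -3, 5, 0, 4 → best response Decoy.
Attacker against Harden: payoffs 4, -3, -5, 3 → best response Monitor.
No profile is a mutual best response for all players.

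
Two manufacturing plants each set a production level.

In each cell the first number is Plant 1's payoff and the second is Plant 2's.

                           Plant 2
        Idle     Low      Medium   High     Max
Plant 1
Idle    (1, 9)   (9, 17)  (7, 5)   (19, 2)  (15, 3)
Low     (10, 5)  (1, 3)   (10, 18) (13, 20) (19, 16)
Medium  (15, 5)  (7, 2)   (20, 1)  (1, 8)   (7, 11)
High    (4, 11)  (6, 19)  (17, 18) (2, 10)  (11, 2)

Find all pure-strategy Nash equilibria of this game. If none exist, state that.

Pure NE: (Idle, Low)

Plant 1 against Idle: payoffs 1, 10, 15, 4 → best response Medium.
Plant 1 against Low: payoffs 9, 1, 7, 6 → best response Idle.
Plant 1 against Medium: payoffs 7, 10, 20, 17 → best response Medium.
Plant 1 against High: payoffs 19, 13, 1, 2 → best response Idle.
Plant 1 against Max: payoffs 15, 19, 7, 11 → best response Low.
Plant 2 against Idle: payoffs 9, 17, 5, 2, 3 → best response Low.
Plant 2 against Low: payoffs 5, 3, 18, 20, 16 → best response High.
Plant 2 against Medium: payoffs 5, 2, 1, 8, 11 → best response Max.
Plant 2 against High: payoffs 11, 19, 18, 10, 2 → best response Low.
Mutual best responses: (Idle, Low).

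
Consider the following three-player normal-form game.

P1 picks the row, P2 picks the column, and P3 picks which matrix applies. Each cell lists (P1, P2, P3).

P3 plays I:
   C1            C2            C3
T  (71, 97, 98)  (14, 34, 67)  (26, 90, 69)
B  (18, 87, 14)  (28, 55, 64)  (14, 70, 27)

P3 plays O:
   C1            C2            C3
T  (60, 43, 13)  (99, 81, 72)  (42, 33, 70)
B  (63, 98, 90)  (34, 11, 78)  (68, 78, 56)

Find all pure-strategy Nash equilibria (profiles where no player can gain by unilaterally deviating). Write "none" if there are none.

Pure-strategy Nash equilibria: (T, C1, I) and (T, C2, O) and (B, C1, O)

For each strategy profile, look for a profitable unilateral deviation.
(T, C1, I): P1 gets 71, best alternative 18; P2 gets 97, best alternative 90; P3 gets 98, best alternative 13. No profitable deviation — NE.
(T, C1, O): P1 can switch to B (60 → 63). Not NE.
(T, C2, I): P1 can switch to B (14 → 28). Not NE.
(T, C2, O): P1 gets 99, best alternative 34; P2 gets 81, best alternative 43; P3 gets 72, best alternative 67. No profitable deviation — NE.
(T, C3, I): P2 can switch to C1 (90 → 97). Not NE.
(T, C3, O): P1 can switch to B (42 → 68). Not NE.
(B, C1, I): P1 can switch to T (18 → 71). Not NE.
(B, C1, O): P1 gets 63, best alternative 60; P2 gets 98, best alternative 78; P3 gets 90, best alternative 14. No profitable deviation — NE.
(B, C2, I): P2 can switch to C1 (55 → 87). Not NE.
(B, C2, O): P1 can switch to T (34 → 99). Not NE.
(B, C3, I): P1 can switch to T (14 → 26). Not NE.
(B, C3, O): P2 can switch to C1 (78 → 98). Not NE.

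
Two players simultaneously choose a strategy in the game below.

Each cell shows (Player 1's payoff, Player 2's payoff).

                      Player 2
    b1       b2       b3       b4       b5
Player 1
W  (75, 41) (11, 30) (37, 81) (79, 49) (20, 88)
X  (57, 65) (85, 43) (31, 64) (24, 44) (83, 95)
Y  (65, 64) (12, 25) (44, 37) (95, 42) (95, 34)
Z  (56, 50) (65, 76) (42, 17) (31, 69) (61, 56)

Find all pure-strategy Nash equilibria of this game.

For each strategy profile, look for a profitable unilateral deviation.
(W, b1): Player 2 can switch to b3 (41 → 81). Not NE.
(W, b2): Player 1 can switch to X (11 → 85). Not NE.
(W, b3): Player 1 can switch to Y (37 → 44). Not NE.
(W, b4): Player 1 can switch to Y (79 → 95). Not NE.
(W, b5): Player 1 can switch to X (20 → 83). Not NE.
(X, b1): Player 1 can switch to W (57 → 75). Not NE.
(The remaining 14 profiles each have a profitable deviation by the same check.)

There is no pure-strategy Nash equilibrium.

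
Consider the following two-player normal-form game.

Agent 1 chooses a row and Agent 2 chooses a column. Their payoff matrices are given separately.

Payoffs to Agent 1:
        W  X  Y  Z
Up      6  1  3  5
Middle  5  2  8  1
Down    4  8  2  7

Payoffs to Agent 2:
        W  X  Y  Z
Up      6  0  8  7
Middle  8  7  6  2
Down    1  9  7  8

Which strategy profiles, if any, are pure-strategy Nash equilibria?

For each strategy profile, look for a profitable unilateral deviation.
(Up, W): Agent 2 can switch to Y (6 → 8). Not NE.
(Up, X): Agent 1 can switch to Middle (1 → 2). Not NE.
(Up, Y): Agent 1 can switch to Middle (3 → 8). Not NE.
(Up, Z): Agent 1 can switch to Down (5 → 7). Not NE.
(Middle, W): Agent 1 can switch to Up (5 → 6). Not NE.
(Middle, X): Agent 1 can switch to Down (2 → 8). Not NE.
(Down, X): Agent 1 gets 8, best alternative 2; Agent 2 gets 9, best alternative 8. No profitable deviation — NE.
(The remaining 5 profiles each have a profitable deviation by the same check.)

The unique pure-strategy Nash equilibrium is (Down, X).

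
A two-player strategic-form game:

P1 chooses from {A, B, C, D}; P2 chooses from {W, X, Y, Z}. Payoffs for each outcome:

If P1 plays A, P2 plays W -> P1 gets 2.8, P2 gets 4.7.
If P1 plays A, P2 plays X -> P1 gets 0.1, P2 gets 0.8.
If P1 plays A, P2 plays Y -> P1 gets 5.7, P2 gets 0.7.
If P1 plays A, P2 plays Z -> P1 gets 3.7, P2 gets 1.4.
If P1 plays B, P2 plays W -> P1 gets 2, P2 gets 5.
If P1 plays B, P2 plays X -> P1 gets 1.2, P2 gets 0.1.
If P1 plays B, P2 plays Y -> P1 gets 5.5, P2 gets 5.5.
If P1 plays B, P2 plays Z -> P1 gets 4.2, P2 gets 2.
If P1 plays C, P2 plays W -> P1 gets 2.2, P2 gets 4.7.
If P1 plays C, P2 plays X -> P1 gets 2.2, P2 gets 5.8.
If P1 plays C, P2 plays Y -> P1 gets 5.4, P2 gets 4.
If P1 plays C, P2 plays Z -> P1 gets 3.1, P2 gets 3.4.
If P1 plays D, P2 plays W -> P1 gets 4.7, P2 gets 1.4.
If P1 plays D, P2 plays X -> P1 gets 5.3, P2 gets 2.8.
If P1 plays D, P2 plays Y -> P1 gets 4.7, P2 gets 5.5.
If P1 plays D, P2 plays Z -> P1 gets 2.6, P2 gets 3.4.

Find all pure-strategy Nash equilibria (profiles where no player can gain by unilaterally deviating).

No pure-strategy Nash equilibrium.

(A, W): P1 can switch to D (2.8 → 4.7). Not NE.
(A, X): P1 can switch to B (0.1 → 1.2). Not NE.
(A, Y): P2 can switch to W (0.7 → 4.7). Not NE.
(A, Z): P1 can switch to B (3.7 → 4.2). Not NE.
(B, W): P1 can switch to A (2 → 2.8). Not NE.
(B, X): P1 can switch to C (1.2 → 2.2). Not NE.
(The remaining 10 profiles each have a profitable deviation by the same check.)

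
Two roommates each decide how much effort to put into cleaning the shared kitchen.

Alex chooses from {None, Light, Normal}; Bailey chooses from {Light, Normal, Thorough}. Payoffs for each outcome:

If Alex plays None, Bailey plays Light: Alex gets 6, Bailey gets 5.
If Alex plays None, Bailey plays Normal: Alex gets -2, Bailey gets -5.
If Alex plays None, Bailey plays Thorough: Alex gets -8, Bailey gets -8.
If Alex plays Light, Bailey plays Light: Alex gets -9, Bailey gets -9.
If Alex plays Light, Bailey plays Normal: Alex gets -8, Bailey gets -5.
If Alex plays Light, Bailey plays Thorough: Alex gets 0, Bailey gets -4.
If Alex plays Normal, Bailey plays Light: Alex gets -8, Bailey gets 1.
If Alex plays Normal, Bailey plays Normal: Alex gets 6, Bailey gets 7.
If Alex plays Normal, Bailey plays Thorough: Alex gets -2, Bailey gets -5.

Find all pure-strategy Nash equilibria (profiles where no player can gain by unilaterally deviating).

(None, Light) and (Light, Thorough) and (Normal, Normal)

Alex against Light: payoffs 6, -9, -8 → best response None.
Alex against Normal: payoffs -2, -8, 6 → best response Normal.
Alex against Thorough: payoffs -8, 0, -2 → best response Light.
Bailey against None: payoffs 5, -5, -8 → best response Light.
Bailey against Light: payoffs -9, -5, -4 → best response Thorough.
Bailey against Normal: payoffs 1, 7, -5 → best response Normal.
Mutual best responses: (None, Light); (Light, Thorough); (Normal, Normal).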